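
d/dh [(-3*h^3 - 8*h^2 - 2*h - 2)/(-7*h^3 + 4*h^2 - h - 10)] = 2*(-34*h^4 - 11*h^3 + 32*h^2 + 88*h + 9)/(49*h^6 - 56*h^5 + 30*h^4 + 132*h^3 - 79*h^2 + 20*h + 100)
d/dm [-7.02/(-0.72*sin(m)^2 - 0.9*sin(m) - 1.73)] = -(10.1088*sin(m) + 6.318)*cos(m)/(0.72*sin(m)^2 + 0.9*sin(m) + 1.73)^2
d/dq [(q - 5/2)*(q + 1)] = 2*q - 3/2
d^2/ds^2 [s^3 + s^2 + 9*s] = 6*s + 2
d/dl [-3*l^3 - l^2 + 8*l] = -9*l^2 - 2*l + 8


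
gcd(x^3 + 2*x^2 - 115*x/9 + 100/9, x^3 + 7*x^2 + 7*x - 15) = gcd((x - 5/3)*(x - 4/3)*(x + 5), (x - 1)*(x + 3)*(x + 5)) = x + 5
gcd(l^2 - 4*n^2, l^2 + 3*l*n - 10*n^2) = l - 2*n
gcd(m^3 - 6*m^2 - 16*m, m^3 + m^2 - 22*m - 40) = m + 2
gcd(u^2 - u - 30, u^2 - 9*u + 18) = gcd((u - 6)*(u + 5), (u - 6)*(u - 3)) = u - 6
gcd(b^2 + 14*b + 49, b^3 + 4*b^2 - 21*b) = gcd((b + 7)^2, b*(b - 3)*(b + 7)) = b + 7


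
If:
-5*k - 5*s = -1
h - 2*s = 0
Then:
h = 2*s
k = 1/5 - s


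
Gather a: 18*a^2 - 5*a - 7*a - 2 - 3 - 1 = 18*a^2 - 12*a - 6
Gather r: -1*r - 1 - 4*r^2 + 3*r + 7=-4*r^2 + 2*r + 6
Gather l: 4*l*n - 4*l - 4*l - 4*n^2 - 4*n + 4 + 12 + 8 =l*(4*n - 8) - 4*n^2 - 4*n + 24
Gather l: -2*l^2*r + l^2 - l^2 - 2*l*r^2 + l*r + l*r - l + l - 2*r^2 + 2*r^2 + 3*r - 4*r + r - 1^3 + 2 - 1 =-2*l^2*r + l*(-2*r^2 + 2*r)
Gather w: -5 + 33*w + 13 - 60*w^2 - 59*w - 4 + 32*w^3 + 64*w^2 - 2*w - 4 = 32*w^3 + 4*w^2 - 28*w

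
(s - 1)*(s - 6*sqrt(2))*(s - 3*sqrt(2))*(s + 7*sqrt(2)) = s^4 - 2*sqrt(2)*s^3 - s^3 - 90*s^2 + 2*sqrt(2)*s^2 + 90*s + 252*sqrt(2)*s - 252*sqrt(2)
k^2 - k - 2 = (k - 2)*(k + 1)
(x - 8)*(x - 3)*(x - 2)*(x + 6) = x^4 - 7*x^3 - 32*x^2 + 228*x - 288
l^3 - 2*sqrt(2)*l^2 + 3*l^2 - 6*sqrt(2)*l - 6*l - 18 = (l + 3)*(l - 3*sqrt(2))*(l + sqrt(2))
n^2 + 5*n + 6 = (n + 2)*(n + 3)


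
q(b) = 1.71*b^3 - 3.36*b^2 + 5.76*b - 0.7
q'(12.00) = 663.84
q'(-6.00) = 230.76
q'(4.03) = 61.99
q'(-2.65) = 59.59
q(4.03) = 79.86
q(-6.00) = -525.58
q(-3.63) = -147.68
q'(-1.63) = 30.34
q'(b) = 5.13*b^2 - 6.72*b + 5.76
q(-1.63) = -26.42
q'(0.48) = 3.72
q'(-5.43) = 193.51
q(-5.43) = -404.82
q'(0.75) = 3.61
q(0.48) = 1.48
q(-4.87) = -305.95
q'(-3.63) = 97.75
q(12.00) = 2539.46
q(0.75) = 2.45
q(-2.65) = -71.38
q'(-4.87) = 160.15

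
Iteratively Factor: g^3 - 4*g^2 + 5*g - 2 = (g - 2)*(g^2 - 2*g + 1) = (g - 2)*(g - 1)*(g - 1)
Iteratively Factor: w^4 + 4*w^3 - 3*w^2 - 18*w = (w - 2)*(w^3 + 6*w^2 + 9*w) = w*(w - 2)*(w^2 + 6*w + 9) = w*(w - 2)*(w + 3)*(w + 3)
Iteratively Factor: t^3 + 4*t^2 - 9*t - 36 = (t + 3)*(t^2 + t - 12) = (t - 3)*(t + 3)*(t + 4)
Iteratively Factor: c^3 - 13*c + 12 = (c - 1)*(c^2 + c - 12) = (c - 1)*(c + 4)*(c - 3)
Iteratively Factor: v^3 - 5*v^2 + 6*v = (v - 3)*(v^2 - 2*v) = (v - 3)*(v - 2)*(v)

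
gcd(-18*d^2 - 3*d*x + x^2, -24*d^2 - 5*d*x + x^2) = 3*d + x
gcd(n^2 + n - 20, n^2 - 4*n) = n - 4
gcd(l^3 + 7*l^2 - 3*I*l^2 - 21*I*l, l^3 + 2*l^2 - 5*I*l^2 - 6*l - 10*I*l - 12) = l - 3*I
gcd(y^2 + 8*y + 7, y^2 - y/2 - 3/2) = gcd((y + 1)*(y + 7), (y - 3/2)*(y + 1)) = y + 1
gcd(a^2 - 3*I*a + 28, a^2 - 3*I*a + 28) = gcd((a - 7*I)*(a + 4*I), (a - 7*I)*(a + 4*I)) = a^2 - 3*I*a + 28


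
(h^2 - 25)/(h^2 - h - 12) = (25 - h^2)/(-h^2 + h + 12)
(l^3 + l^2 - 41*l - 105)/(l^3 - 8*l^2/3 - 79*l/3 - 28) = 3*(l + 5)/(3*l + 4)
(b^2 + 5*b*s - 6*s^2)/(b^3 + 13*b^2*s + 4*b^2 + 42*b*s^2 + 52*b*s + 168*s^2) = (b - s)/(b^2 + 7*b*s + 4*b + 28*s)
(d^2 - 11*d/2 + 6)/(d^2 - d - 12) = (d - 3/2)/(d + 3)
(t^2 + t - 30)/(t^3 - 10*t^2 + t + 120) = (t + 6)/(t^2 - 5*t - 24)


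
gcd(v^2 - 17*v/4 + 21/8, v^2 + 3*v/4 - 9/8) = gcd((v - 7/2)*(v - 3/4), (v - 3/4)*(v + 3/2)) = v - 3/4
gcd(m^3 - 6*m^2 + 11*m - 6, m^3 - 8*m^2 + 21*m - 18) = m^2 - 5*m + 6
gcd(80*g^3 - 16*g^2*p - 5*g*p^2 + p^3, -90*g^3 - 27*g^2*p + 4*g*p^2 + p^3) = -5*g + p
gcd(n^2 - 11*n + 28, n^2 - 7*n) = n - 7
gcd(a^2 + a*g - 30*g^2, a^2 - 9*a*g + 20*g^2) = a - 5*g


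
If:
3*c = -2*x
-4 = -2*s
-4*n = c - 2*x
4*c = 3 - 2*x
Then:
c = 3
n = -3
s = 2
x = -9/2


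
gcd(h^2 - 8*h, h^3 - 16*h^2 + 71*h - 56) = h - 8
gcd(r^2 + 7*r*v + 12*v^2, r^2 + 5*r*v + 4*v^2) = r + 4*v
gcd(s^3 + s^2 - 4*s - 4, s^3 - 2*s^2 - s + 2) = s^2 - s - 2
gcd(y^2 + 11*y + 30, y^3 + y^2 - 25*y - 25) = y + 5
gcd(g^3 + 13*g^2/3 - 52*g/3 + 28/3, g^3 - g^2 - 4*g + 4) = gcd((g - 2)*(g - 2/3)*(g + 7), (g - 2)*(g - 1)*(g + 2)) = g - 2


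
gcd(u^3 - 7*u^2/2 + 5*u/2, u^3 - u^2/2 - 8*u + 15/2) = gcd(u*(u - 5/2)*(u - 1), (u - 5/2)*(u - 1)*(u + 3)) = u^2 - 7*u/2 + 5/2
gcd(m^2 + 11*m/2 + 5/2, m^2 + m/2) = m + 1/2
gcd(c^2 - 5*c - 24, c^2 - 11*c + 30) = 1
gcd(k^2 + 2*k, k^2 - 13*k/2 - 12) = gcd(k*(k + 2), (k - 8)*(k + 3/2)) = 1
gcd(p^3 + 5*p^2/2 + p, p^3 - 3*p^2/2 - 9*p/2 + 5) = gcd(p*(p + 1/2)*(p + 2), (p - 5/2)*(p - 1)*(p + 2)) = p + 2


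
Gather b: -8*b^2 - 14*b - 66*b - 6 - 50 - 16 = -8*b^2 - 80*b - 72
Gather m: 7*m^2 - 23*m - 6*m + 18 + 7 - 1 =7*m^2 - 29*m + 24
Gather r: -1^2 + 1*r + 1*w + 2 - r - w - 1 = 0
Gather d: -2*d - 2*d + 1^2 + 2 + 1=4 - 4*d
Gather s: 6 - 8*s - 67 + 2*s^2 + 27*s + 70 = 2*s^2 + 19*s + 9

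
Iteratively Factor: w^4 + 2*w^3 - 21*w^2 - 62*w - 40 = (w + 4)*(w^3 - 2*w^2 - 13*w - 10) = (w + 2)*(w + 4)*(w^2 - 4*w - 5) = (w + 1)*(w + 2)*(w + 4)*(w - 5)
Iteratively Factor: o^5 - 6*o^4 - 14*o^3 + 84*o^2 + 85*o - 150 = (o + 3)*(o^4 - 9*o^3 + 13*o^2 + 45*o - 50) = (o + 2)*(o + 3)*(o^3 - 11*o^2 + 35*o - 25) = (o - 5)*(o + 2)*(o + 3)*(o^2 - 6*o + 5) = (o - 5)^2*(o + 2)*(o + 3)*(o - 1)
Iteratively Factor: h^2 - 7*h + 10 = (h - 2)*(h - 5)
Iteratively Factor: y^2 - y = (y - 1)*(y)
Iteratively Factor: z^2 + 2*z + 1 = (z + 1)*(z + 1)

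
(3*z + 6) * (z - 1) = 3*z^2 + 3*z - 6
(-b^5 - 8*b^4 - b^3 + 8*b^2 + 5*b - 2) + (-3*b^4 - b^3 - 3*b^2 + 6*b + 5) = -b^5 - 11*b^4 - 2*b^3 + 5*b^2 + 11*b + 3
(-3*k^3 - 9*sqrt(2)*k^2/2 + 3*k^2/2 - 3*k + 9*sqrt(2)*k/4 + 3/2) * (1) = -3*k^3 - 9*sqrt(2)*k^2/2 + 3*k^2/2 - 3*k + 9*sqrt(2)*k/4 + 3/2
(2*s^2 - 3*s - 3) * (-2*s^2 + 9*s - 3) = -4*s^4 + 24*s^3 - 27*s^2 - 18*s + 9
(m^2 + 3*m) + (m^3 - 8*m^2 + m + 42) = m^3 - 7*m^2 + 4*m + 42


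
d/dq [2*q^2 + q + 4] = 4*q + 1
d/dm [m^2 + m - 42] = 2*m + 1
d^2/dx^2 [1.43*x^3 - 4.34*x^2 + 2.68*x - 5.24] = 8.58*x - 8.68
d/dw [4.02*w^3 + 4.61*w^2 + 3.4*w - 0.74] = 12.06*w^2 + 9.22*w + 3.4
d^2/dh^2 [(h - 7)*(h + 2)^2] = 6*h - 6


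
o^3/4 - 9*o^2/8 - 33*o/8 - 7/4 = (o/4 + 1/2)*(o - 7)*(o + 1/2)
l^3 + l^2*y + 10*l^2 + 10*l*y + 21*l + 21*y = (l + 3)*(l + 7)*(l + y)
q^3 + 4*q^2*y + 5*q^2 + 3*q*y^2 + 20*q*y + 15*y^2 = (q + 5)*(q + y)*(q + 3*y)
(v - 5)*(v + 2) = v^2 - 3*v - 10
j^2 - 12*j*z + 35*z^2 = (j - 7*z)*(j - 5*z)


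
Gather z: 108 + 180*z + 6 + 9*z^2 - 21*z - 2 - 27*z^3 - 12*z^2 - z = -27*z^3 - 3*z^2 + 158*z + 112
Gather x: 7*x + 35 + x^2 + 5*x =x^2 + 12*x + 35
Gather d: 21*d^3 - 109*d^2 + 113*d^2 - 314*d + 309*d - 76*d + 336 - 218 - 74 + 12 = 21*d^3 + 4*d^2 - 81*d + 56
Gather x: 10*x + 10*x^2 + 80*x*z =10*x^2 + x*(80*z + 10)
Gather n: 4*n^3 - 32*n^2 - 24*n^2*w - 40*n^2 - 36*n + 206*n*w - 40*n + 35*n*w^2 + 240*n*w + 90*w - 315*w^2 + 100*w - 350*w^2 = 4*n^3 + n^2*(-24*w - 72) + n*(35*w^2 + 446*w - 76) - 665*w^2 + 190*w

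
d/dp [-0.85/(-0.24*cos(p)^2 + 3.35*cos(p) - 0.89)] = (0.408*cos(p) - 2.8475)*sin(p)/(0.24*cos(p)^2 - 3.35*cos(p) + 0.89)^2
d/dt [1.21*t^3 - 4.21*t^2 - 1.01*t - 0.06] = 3.63*t^2 - 8.42*t - 1.01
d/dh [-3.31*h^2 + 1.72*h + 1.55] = 1.72 - 6.62*h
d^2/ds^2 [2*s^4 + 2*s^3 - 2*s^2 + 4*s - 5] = 24*s^2 + 12*s - 4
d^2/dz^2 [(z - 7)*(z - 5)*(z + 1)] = 6*z - 22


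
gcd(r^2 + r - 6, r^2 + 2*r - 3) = r + 3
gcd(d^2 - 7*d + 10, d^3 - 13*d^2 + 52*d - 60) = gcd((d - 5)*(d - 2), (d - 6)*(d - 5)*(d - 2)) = d^2 - 7*d + 10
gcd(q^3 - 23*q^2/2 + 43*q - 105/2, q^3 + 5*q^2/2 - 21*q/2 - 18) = q - 3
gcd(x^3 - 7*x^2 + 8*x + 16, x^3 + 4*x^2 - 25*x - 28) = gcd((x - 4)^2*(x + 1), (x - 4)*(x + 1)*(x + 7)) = x^2 - 3*x - 4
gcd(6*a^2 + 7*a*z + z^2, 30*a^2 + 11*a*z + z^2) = 6*a + z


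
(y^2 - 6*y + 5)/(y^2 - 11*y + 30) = (y - 1)/(y - 6)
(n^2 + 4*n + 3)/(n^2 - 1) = (n + 3)/(n - 1)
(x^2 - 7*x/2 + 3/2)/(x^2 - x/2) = (x - 3)/x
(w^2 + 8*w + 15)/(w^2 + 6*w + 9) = (w + 5)/(w + 3)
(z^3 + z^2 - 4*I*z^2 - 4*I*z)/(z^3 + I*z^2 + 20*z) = (z + 1)/(z + 5*I)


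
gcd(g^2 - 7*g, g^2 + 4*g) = g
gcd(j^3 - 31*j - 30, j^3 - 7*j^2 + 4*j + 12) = j^2 - 5*j - 6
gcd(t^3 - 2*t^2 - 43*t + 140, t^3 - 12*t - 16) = t - 4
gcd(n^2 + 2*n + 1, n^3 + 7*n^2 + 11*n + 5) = n^2 + 2*n + 1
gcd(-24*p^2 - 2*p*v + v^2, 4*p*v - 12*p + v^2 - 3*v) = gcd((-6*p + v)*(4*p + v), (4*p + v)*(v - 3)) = 4*p + v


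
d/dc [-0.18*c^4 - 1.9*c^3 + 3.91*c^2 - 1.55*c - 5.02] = -0.72*c^3 - 5.7*c^2 + 7.82*c - 1.55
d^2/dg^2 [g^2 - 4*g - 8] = 2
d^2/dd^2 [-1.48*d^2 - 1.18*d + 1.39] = -2.96000000000000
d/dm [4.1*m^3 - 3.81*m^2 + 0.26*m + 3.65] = 12.3*m^2 - 7.62*m + 0.26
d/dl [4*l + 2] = 4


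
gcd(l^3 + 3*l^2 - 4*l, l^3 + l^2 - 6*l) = l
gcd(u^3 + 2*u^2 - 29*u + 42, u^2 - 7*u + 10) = u - 2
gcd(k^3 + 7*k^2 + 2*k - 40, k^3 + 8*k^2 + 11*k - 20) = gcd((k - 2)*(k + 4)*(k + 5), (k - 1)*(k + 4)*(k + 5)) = k^2 + 9*k + 20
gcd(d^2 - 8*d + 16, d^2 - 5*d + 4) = d - 4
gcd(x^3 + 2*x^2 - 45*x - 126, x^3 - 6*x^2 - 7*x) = x - 7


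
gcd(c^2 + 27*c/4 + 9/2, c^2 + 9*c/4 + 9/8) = c + 3/4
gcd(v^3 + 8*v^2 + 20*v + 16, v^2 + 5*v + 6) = v + 2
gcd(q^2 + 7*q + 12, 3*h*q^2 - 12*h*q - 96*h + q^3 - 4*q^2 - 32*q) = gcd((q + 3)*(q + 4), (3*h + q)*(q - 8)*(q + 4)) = q + 4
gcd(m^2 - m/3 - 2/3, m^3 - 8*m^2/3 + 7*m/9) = 1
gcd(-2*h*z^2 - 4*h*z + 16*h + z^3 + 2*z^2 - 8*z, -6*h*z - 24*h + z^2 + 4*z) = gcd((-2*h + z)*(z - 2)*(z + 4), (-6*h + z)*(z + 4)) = z + 4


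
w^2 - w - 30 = (w - 6)*(w + 5)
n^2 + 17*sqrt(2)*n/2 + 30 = (n + 5*sqrt(2)/2)*(n + 6*sqrt(2))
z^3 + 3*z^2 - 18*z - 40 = (z - 4)*(z + 2)*(z + 5)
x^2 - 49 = (x - 7)*(x + 7)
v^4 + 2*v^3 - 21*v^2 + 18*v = v*(v - 3)*(v - 1)*(v + 6)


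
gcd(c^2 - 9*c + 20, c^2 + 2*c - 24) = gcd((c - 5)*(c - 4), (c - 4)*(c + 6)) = c - 4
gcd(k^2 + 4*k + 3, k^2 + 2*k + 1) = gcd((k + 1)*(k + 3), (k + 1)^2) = k + 1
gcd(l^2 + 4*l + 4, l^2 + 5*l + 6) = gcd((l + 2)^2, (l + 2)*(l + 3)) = l + 2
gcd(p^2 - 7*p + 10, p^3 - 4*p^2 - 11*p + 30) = p^2 - 7*p + 10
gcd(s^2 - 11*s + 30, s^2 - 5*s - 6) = s - 6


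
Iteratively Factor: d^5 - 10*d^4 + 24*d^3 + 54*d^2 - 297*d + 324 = (d - 3)*(d^4 - 7*d^3 + 3*d^2 + 63*d - 108) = (d - 3)^2*(d^3 - 4*d^2 - 9*d + 36) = (d - 3)^3*(d^2 - d - 12) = (d - 4)*(d - 3)^3*(d + 3)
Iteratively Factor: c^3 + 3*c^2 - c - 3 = (c - 1)*(c^2 + 4*c + 3) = (c - 1)*(c + 1)*(c + 3)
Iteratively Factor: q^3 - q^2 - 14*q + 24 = (q + 4)*(q^2 - 5*q + 6) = (q - 3)*(q + 4)*(q - 2)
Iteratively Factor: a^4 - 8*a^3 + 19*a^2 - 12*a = (a - 3)*(a^3 - 5*a^2 + 4*a) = (a - 4)*(a - 3)*(a^2 - a) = (a - 4)*(a - 3)*(a - 1)*(a)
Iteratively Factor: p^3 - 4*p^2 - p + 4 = (p + 1)*(p^2 - 5*p + 4) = (p - 1)*(p + 1)*(p - 4)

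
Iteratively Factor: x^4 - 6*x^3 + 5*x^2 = (x - 5)*(x^3 - x^2) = x*(x - 5)*(x^2 - x) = x*(x - 5)*(x - 1)*(x)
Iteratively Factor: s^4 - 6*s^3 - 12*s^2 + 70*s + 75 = (s - 5)*(s^3 - s^2 - 17*s - 15) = (s - 5)*(s + 3)*(s^2 - 4*s - 5) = (s - 5)^2*(s + 3)*(s + 1)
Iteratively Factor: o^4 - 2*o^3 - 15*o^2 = (o)*(o^3 - 2*o^2 - 15*o) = o^2*(o^2 - 2*o - 15) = o^2*(o + 3)*(o - 5)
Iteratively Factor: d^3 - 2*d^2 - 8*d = (d + 2)*(d^2 - 4*d) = (d - 4)*(d + 2)*(d)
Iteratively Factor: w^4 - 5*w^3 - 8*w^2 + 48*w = (w)*(w^3 - 5*w^2 - 8*w + 48) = w*(w - 4)*(w^2 - w - 12) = w*(w - 4)*(w + 3)*(w - 4)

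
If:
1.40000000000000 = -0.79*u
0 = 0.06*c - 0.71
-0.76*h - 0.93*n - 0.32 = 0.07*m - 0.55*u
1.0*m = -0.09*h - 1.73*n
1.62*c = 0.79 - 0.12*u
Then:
No Solution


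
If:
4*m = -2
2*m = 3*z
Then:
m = -1/2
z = -1/3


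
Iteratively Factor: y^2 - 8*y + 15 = (y - 5)*(y - 3)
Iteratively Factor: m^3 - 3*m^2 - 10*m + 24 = (m - 2)*(m^2 - m - 12) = (m - 2)*(m + 3)*(m - 4)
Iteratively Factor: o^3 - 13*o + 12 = (o - 1)*(o^2 + o - 12) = (o - 3)*(o - 1)*(o + 4)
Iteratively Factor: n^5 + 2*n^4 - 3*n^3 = (n + 3)*(n^4 - n^3) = n*(n + 3)*(n^3 - n^2) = n^2*(n + 3)*(n^2 - n) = n^2*(n - 1)*(n + 3)*(n)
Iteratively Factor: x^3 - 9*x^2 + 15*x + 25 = (x - 5)*(x^2 - 4*x - 5) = (x - 5)*(x + 1)*(x - 5)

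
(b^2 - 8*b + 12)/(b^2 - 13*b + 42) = (b - 2)/(b - 7)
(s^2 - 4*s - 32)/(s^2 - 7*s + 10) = (s^2 - 4*s - 32)/(s^2 - 7*s + 10)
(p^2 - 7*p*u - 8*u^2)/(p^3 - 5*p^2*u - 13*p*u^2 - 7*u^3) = (p - 8*u)/(p^2 - 6*p*u - 7*u^2)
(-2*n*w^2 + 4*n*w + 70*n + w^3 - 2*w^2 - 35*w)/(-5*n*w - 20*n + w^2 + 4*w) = (2*n*w^2 - 4*n*w - 70*n - w^3 + 2*w^2 + 35*w)/(5*n*w + 20*n - w^2 - 4*w)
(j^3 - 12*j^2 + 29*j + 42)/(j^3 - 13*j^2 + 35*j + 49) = (j - 6)/(j - 7)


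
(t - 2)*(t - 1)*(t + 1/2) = t^3 - 5*t^2/2 + t/2 + 1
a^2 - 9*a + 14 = (a - 7)*(a - 2)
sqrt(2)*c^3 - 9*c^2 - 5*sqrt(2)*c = c*(c - 5*sqrt(2))*(sqrt(2)*c + 1)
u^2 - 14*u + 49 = (u - 7)^2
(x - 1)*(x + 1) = x^2 - 1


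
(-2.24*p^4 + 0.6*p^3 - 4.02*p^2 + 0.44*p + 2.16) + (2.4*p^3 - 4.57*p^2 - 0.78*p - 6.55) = -2.24*p^4 + 3.0*p^3 - 8.59*p^2 - 0.34*p - 4.39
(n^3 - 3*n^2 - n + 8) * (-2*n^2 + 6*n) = -2*n^5 + 12*n^4 - 16*n^3 - 22*n^2 + 48*n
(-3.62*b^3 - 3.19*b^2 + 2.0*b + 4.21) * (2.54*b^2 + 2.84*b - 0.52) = -9.1948*b^5 - 18.3834*b^4 - 2.0972*b^3 + 18.0322*b^2 + 10.9164*b - 2.1892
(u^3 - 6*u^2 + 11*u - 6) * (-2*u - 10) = -2*u^4 + 2*u^3 + 38*u^2 - 98*u + 60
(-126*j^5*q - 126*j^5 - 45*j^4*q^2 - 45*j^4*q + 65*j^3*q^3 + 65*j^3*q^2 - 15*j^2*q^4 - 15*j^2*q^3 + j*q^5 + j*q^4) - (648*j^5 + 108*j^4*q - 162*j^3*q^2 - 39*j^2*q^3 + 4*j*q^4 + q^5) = -126*j^5*q - 774*j^5 - 45*j^4*q^2 - 153*j^4*q + 65*j^3*q^3 + 227*j^3*q^2 - 15*j^2*q^4 + 24*j^2*q^3 + j*q^5 - 3*j*q^4 - q^5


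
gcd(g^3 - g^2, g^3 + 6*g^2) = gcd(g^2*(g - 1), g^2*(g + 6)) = g^2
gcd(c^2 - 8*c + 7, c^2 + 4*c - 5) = c - 1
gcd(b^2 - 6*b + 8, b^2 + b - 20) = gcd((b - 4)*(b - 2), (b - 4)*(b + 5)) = b - 4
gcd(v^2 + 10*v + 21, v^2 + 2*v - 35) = v + 7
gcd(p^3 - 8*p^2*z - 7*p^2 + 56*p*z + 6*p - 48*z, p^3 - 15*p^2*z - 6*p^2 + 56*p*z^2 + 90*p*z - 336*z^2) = -p^2 + 8*p*z + 6*p - 48*z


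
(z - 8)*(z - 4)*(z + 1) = z^3 - 11*z^2 + 20*z + 32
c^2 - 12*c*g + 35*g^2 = (c - 7*g)*(c - 5*g)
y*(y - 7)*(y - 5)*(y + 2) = y^4 - 10*y^3 + 11*y^2 + 70*y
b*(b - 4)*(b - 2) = b^3 - 6*b^2 + 8*b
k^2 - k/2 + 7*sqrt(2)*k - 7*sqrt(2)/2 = (k - 1/2)*(k + 7*sqrt(2))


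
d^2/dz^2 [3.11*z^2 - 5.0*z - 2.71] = 6.22000000000000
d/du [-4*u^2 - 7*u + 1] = -8*u - 7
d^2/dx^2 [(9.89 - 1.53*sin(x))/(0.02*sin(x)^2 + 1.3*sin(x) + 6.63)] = (0.000612000000000001*sin(x)^5 - 0.055604*sin(x)^4 - 1.989912*sin(x)^3 - 24.631778*sin(x)^2 + 155.256075*sin(x) + 57.179512)/(0.02*sin(x)^2 + 1.3*sin(x) + 6.63)^3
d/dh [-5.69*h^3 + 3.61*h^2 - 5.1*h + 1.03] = -17.07*h^2 + 7.22*h - 5.1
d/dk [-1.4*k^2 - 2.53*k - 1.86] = -2.8*k - 2.53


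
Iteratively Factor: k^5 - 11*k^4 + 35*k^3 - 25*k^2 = (k - 5)*(k^4 - 6*k^3 + 5*k^2) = (k - 5)^2*(k^3 - k^2) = k*(k - 5)^2*(k^2 - k) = k^2*(k - 5)^2*(k - 1)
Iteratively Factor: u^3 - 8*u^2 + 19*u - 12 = (u - 4)*(u^2 - 4*u + 3) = (u - 4)*(u - 1)*(u - 3)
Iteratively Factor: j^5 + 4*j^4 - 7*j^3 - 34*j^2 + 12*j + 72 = (j + 3)*(j^4 + j^3 - 10*j^2 - 4*j + 24) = (j + 2)*(j + 3)*(j^3 - j^2 - 8*j + 12) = (j - 2)*(j + 2)*(j + 3)*(j^2 + j - 6) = (j - 2)*(j + 2)*(j + 3)^2*(j - 2)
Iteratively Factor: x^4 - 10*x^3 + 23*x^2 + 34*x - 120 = (x - 3)*(x^3 - 7*x^2 + 2*x + 40) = (x - 4)*(x - 3)*(x^2 - 3*x - 10) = (x - 4)*(x - 3)*(x + 2)*(x - 5)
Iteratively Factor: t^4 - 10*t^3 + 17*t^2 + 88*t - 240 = (t - 4)*(t^3 - 6*t^2 - 7*t + 60) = (t - 4)*(t + 3)*(t^2 - 9*t + 20) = (t - 5)*(t - 4)*(t + 3)*(t - 4)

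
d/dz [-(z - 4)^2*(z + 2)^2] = -4*z^3 + 12*z^2 + 24*z - 32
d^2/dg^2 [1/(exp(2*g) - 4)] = 4*(exp(2*g) + 4)*exp(2*g)/(exp(2*g) - 4)^3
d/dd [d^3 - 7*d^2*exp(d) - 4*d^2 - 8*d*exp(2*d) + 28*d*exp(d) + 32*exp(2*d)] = -7*d^2*exp(d) + 3*d^2 - 16*d*exp(2*d) + 14*d*exp(d) - 8*d + 56*exp(2*d) + 28*exp(d)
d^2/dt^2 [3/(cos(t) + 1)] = 3*(sin(t)^2 + cos(t) + 1)/(cos(t) + 1)^3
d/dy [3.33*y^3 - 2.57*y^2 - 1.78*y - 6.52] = 9.99*y^2 - 5.14*y - 1.78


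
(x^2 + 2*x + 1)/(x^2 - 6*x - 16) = (x^2 + 2*x + 1)/(x^2 - 6*x - 16)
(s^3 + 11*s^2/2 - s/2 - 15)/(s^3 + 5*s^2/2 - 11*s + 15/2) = (s + 2)/(s - 1)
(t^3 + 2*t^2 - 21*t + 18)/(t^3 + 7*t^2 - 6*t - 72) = (t - 1)/(t + 4)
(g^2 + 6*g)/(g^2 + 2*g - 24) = g/(g - 4)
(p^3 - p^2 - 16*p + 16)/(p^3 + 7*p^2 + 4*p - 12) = (p^2 - 16)/(p^2 + 8*p + 12)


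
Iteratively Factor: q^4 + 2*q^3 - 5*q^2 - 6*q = (q)*(q^3 + 2*q^2 - 5*q - 6) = q*(q - 2)*(q^2 + 4*q + 3) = q*(q - 2)*(q + 3)*(q + 1)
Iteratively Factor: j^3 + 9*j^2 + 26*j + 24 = (j + 3)*(j^2 + 6*j + 8) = (j + 3)*(j + 4)*(j + 2)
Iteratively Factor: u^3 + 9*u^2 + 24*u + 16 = (u + 4)*(u^2 + 5*u + 4) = (u + 1)*(u + 4)*(u + 4)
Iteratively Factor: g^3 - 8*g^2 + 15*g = (g - 5)*(g^2 - 3*g) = (g - 5)*(g - 3)*(g)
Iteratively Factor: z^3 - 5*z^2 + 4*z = (z)*(z^2 - 5*z + 4) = z*(z - 4)*(z - 1)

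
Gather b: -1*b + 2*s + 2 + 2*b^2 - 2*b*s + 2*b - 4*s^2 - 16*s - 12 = 2*b^2 + b*(1 - 2*s) - 4*s^2 - 14*s - 10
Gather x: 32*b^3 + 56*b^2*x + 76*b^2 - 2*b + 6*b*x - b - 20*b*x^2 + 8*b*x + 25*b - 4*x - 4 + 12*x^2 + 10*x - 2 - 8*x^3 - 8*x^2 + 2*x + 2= 32*b^3 + 76*b^2 + 22*b - 8*x^3 + x^2*(4 - 20*b) + x*(56*b^2 + 14*b + 8) - 4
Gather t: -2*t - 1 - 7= -2*t - 8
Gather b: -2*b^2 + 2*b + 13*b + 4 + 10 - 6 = -2*b^2 + 15*b + 8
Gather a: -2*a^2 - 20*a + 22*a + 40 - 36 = -2*a^2 + 2*a + 4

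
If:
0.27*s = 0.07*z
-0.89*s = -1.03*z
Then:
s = 0.00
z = 0.00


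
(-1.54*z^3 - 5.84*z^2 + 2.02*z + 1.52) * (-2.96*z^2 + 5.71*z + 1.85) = 4.5584*z^5 + 8.493*z^4 - 42.1746*z^3 - 3.769*z^2 + 12.4162*z + 2.812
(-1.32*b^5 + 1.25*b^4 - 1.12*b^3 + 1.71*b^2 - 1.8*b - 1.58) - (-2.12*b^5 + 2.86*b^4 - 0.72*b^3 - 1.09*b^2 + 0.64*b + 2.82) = 0.8*b^5 - 1.61*b^4 - 0.4*b^3 + 2.8*b^2 - 2.44*b - 4.4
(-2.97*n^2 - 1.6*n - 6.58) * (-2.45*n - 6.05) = 7.2765*n^3 + 21.8885*n^2 + 25.801*n + 39.809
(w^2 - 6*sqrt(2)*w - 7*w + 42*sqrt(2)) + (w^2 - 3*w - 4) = 2*w^2 - 10*w - 6*sqrt(2)*w - 4 + 42*sqrt(2)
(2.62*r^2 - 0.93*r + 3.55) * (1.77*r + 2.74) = 4.6374*r^3 + 5.5327*r^2 + 3.7353*r + 9.727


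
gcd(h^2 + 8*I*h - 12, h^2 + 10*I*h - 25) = 1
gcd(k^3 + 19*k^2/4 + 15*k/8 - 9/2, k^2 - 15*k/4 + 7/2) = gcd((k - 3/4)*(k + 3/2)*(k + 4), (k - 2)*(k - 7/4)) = 1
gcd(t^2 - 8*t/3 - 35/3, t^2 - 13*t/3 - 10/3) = t - 5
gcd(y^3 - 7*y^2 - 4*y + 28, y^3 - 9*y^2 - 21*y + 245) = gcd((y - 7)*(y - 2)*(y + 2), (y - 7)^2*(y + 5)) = y - 7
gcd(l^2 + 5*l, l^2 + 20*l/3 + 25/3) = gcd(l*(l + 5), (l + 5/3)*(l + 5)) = l + 5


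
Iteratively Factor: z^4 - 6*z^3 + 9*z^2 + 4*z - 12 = (z - 3)*(z^3 - 3*z^2 + 4) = (z - 3)*(z - 2)*(z^2 - z - 2) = (z - 3)*(z - 2)^2*(z + 1)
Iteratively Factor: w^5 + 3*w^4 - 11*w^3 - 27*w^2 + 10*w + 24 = (w + 2)*(w^4 + w^3 - 13*w^2 - w + 12) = (w + 1)*(w + 2)*(w^3 - 13*w + 12) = (w - 3)*(w + 1)*(w + 2)*(w^2 + 3*w - 4) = (w - 3)*(w - 1)*(w + 1)*(w + 2)*(w + 4)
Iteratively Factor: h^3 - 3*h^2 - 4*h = (h + 1)*(h^2 - 4*h) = (h - 4)*(h + 1)*(h)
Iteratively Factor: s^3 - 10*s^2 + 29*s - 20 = (s - 5)*(s^2 - 5*s + 4) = (s - 5)*(s - 4)*(s - 1)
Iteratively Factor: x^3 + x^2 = (x)*(x^2 + x) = x^2*(x + 1)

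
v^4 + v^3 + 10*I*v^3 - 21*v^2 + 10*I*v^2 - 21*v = v*(v + 1)*(v + 3*I)*(v + 7*I)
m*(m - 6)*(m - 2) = m^3 - 8*m^2 + 12*m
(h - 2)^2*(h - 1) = h^3 - 5*h^2 + 8*h - 4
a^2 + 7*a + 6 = (a + 1)*(a + 6)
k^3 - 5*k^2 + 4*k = k*(k - 4)*(k - 1)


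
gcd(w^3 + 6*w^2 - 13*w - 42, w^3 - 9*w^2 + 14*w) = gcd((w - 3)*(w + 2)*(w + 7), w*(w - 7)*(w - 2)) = 1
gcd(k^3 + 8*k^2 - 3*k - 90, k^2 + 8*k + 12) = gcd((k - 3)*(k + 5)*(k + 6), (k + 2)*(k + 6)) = k + 6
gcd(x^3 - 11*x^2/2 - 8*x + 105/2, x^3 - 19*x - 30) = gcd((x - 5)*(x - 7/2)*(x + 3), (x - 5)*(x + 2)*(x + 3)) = x^2 - 2*x - 15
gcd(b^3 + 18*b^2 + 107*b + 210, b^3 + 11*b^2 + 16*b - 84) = b^2 + 13*b + 42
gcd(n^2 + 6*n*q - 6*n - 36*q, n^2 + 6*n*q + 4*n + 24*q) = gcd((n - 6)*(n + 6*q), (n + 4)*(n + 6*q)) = n + 6*q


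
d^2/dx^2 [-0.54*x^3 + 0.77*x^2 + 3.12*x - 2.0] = 1.54 - 3.24*x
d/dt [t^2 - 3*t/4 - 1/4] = 2*t - 3/4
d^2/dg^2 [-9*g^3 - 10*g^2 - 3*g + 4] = -54*g - 20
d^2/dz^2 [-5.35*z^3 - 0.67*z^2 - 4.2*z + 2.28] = -32.1*z - 1.34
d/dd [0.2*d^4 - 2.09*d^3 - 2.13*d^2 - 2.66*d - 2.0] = 0.8*d^3 - 6.27*d^2 - 4.26*d - 2.66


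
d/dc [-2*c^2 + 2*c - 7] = 2 - 4*c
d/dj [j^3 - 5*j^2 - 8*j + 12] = 3*j^2 - 10*j - 8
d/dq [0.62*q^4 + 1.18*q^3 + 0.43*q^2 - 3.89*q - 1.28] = 2.48*q^3 + 3.54*q^2 + 0.86*q - 3.89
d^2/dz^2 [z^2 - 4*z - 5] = 2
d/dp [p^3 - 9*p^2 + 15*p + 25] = 3*p^2 - 18*p + 15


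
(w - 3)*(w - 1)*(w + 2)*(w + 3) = w^4 + w^3 - 11*w^2 - 9*w + 18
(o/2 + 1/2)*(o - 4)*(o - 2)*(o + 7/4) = o^4/2 - 13*o^3/8 - 27*o^2/8 + 23*o/4 + 7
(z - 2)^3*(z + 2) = z^4 - 4*z^3 + 16*z - 16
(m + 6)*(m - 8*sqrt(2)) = m^2 - 8*sqrt(2)*m + 6*m - 48*sqrt(2)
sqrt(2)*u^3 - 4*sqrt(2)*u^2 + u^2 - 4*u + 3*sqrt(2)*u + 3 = (u - 3)*(u - 1)*(sqrt(2)*u + 1)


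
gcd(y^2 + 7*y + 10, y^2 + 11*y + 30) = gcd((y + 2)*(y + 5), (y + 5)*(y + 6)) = y + 5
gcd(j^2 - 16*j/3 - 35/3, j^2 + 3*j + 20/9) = j + 5/3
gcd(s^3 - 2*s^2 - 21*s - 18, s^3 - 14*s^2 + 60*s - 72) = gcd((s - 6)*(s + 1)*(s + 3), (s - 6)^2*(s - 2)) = s - 6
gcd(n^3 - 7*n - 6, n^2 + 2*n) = n + 2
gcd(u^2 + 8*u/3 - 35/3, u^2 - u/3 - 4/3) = 1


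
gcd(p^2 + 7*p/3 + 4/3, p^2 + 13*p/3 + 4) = p + 4/3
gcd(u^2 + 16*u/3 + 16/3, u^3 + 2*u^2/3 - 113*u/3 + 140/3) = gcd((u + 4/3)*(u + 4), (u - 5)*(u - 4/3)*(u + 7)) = 1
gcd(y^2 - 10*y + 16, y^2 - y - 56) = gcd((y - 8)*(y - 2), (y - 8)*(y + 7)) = y - 8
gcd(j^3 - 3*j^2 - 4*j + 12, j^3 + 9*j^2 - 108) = j - 3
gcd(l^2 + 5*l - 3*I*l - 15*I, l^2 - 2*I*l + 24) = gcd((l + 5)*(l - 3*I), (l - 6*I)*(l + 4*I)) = 1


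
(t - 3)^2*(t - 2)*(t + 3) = t^4 - 5*t^3 - 3*t^2 + 45*t - 54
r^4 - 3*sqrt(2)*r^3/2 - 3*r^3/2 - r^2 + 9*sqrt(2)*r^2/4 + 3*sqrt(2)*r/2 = r*(r - 2)*(r + 1/2)*(r - 3*sqrt(2)/2)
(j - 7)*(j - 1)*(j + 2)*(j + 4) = j^4 - 2*j^3 - 33*j^2 - 22*j + 56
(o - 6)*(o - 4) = o^2 - 10*o + 24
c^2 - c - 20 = (c - 5)*(c + 4)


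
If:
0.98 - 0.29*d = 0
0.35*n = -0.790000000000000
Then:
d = 3.38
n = -2.26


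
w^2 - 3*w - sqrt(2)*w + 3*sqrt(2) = (w - 3)*(w - sqrt(2))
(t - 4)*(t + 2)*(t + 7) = t^3 + 5*t^2 - 22*t - 56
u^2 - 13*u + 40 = (u - 8)*(u - 5)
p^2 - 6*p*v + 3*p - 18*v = (p + 3)*(p - 6*v)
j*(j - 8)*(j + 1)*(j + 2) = j^4 - 5*j^3 - 22*j^2 - 16*j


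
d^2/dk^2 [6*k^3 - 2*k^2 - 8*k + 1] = 36*k - 4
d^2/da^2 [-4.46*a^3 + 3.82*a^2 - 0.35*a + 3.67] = 7.64 - 26.76*a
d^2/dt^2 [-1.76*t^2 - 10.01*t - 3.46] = -3.52000000000000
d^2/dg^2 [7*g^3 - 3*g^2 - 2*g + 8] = 42*g - 6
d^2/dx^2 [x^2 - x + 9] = 2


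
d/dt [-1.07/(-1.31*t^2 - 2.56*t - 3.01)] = (-2.8034*t - 2.7392)/(1.31*t^2 + 2.56*t + 3.01)^2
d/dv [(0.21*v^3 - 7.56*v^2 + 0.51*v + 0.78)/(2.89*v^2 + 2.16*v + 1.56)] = (0.6069*v^4 + 0.907199999999996*v^3 - 16.8207*v^2 - 28.0956*v - 0.8892)/(8.3521*v^4 + 12.4848*v^3 + 13.6824*v^2 + 6.7392*v + 2.4336)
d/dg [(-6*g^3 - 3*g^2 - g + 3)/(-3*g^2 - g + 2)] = (18*g^4 + 12*g^3 - 36*g^2 + 6*g + 1)/(9*g^4 + 6*g^3 - 11*g^2 - 4*g + 4)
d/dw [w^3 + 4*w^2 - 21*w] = 3*w^2 + 8*w - 21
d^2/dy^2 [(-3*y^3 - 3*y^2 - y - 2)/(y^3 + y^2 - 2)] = 2*(-3*y^5 - 51*y^4 - 65*y^3 - 36*y^2 - 54*y - 16)/(y^9 + 3*y^8 + 3*y^7 - 5*y^6 - 12*y^5 - 6*y^4 + 12*y^3 + 12*y^2 - 8)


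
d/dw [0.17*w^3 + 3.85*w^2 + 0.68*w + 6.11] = 0.51*w^2 + 7.7*w + 0.68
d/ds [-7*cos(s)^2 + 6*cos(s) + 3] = 2*(7*cos(s) - 3)*sin(s)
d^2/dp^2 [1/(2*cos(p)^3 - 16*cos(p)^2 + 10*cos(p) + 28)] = ((23*cos(p) - 64*cos(2*p) + 9*cos(3*p))*(cos(p)^3 - 8*cos(p)^2 + 5*cos(p) + 14)/8 + (3*cos(p)^2 - 16*cos(p) + 5)^2*sin(p)^2)/(cos(p)^3 - 8*cos(p)^2 + 5*cos(p) + 14)^3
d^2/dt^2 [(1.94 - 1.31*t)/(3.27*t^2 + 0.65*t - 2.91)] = (-(1.31*t - 1.94)*(6.54*t + 0.65)*(13.08*t + 1.3) + (25.7022*t - 10.9846)*(3.27*t^2 + 0.65*t - 2.91))/(3.27*t^2 + 0.65*t - 2.91)^3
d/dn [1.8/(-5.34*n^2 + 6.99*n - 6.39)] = (19.224*n - 12.582)/(5.34*n^2 - 6.99*n + 6.39)^2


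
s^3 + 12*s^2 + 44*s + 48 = (s + 2)*(s + 4)*(s + 6)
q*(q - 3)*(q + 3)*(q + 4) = q^4 + 4*q^3 - 9*q^2 - 36*q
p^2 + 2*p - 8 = (p - 2)*(p + 4)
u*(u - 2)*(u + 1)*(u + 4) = u^4 + 3*u^3 - 6*u^2 - 8*u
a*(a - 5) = a^2 - 5*a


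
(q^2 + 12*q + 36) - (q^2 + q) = 11*q + 36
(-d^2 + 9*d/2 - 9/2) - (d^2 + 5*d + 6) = -2*d^2 - d/2 - 21/2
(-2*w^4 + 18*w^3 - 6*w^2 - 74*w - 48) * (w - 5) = -2*w^5 + 28*w^4 - 96*w^3 - 44*w^2 + 322*w + 240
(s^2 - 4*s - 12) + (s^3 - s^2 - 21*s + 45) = s^3 - 25*s + 33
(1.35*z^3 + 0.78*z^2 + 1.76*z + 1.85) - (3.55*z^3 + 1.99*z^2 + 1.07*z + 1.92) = -2.2*z^3 - 1.21*z^2 + 0.69*z - 0.0699999999999998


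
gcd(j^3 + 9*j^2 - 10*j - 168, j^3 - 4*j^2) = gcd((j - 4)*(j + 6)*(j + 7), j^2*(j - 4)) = j - 4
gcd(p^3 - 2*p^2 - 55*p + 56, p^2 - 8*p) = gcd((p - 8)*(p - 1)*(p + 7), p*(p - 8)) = p - 8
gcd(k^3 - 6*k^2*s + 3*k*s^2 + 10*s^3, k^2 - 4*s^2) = -k + 2*s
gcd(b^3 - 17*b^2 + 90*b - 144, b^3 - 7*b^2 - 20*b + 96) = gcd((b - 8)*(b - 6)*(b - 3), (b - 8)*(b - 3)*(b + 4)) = b^2 - 11*b + 24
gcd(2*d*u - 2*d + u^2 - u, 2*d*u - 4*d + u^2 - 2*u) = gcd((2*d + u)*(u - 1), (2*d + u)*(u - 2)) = 2*d + u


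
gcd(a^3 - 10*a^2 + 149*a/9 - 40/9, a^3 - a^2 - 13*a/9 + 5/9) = a^2 - 2*a + 5/9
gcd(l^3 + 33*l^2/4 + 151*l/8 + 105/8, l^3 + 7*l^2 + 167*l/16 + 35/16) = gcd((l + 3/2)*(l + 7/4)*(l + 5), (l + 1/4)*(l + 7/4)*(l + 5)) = l^2 + 27*l/4 + 35/4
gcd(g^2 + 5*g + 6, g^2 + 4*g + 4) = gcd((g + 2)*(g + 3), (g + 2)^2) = g + 2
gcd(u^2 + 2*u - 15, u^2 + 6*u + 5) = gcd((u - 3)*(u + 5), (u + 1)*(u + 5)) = u + 5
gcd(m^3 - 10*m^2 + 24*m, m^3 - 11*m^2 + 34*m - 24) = m^2 - 10*m + 24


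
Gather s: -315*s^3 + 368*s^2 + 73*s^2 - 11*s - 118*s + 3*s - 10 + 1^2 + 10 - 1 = -315*s^3 + 441*s^2 - 126*s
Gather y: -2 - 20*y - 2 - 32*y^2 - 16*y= -32*y^2 - 36*y - 4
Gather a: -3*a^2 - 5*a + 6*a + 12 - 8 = -3*a^2 + a + 4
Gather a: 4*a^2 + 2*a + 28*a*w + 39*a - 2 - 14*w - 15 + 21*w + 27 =4*a^2 + a*(28*w + 41) + 7*w + 10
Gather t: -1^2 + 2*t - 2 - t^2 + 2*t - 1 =-t^2 + 4*t - 4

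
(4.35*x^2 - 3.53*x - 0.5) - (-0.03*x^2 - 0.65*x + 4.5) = 4.38*x^2 - 2.88*x - 5.0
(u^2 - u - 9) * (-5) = -5*u^2 + 5*u + 45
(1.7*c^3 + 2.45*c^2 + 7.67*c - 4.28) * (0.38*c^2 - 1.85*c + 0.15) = 0.646*c^5 - 2.214*c^4 - 1.3629*c^3 - 15.4484*c^2 + 9.0685*c - 0.642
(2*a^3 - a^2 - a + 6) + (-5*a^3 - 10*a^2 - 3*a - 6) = -3*a^3 - 11*a^2 - 4*a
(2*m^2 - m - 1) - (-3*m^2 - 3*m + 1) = 5*m^2 + 2*m - 2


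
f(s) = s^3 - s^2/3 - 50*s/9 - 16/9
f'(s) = 3*s^2 - 2*s/3 - 50/9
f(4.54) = 59.71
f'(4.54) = 53.25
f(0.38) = -3.88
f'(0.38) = -5.38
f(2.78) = 1.69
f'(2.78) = 15.78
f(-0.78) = 1.88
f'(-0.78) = -3.21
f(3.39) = 14.52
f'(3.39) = 26.66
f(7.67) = 387.22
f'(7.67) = 165.82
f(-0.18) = -0.79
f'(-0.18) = -5.34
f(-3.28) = -22.43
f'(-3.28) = 28.91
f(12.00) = 1611.56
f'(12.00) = 418.44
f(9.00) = 650.22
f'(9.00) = 231.44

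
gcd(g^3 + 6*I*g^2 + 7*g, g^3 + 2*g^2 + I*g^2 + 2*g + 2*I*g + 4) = g - I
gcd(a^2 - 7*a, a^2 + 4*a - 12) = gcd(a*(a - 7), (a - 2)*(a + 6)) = 1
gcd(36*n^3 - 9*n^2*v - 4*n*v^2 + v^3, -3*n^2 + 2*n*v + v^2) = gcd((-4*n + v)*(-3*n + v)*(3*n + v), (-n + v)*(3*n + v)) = 3*n + v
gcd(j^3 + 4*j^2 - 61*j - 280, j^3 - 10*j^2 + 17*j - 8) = j - 8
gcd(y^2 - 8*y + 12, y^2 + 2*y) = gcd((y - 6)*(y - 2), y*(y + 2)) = 1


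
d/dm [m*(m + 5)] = 2*m + 5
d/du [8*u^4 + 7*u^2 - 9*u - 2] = 32*u^3 + 14*u - 9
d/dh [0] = 0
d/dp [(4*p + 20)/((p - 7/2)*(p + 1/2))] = 16*(-4*p^2 - 40*p + 53)/(16*p^4 - 96*p^3 + 88*p^2 + 168*p + 49)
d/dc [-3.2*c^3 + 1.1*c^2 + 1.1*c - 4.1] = -9.6*c^2 + 2.2*c + 1.1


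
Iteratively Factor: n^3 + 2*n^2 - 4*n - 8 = (n + 2)*(n^2 - 4) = (n - 2)*(n + 2)*(n + 2)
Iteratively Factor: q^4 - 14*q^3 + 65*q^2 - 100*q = (q - 5)*(q^3 - 9*q^2 + 20*q) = (q - 5)*(q - 4)*(q^2 - 5*q) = q*(q - 5)*(q - 4)*(q - 5)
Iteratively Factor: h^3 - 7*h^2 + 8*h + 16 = (h - 4)*(h^2 - 3*h - 4) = (h - 4)^2*(h + 1)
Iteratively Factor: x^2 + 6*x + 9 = (x + 3)*(x + 3)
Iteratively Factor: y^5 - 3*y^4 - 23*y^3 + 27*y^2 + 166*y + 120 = (y - 4)*(y^4 + y^3 - 19*y^2 - 49*y - 30) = (y - 4)*(y + 1)*(y^3 - 19*y - 30) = (y - 4)*(y + 1)*(y + 2)*(y^2 - 2*y - 15) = (y - 5)*(y - 4)*(y + 1)*(y + 2)*(y + 3)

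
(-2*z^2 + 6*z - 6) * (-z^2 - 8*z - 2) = 2*z^4 + 10*z^3 - 38*z^2 + 36*z + 12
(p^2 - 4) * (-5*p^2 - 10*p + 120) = -5*p^4 - 10*p^3 + 140*p^2 + 40*p - 480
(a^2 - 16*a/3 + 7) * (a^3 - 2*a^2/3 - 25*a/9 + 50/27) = a^5 - 6*a^4 + 70*a^3/9 + 12*a^2 - 2375*a/81 + 350/27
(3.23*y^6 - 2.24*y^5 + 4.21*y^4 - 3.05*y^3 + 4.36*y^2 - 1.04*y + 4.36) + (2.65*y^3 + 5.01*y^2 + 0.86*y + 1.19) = 3.23*y^6 - 2.24*y^5 + 4.21*y^4 - 0.4*y^3 + 9.37*y^2 - 0.18*y + 5.55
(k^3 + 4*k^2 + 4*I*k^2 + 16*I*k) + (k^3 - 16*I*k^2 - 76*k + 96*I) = 2*k^3 + 4*k^2 - 12*I*k^2 - 76*k + 16*I*k + 96*I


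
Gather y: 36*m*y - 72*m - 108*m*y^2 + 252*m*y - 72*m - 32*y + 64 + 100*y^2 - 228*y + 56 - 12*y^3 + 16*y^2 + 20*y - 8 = -144*m - 12*y^3 + y^2*(116 - 108*m) + y*(288*m - 240) + 112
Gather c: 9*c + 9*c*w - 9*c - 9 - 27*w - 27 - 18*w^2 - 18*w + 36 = 9*c*w - 18*w^2 - 45*w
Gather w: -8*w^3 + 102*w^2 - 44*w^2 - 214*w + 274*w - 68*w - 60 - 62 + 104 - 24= -8*w^3 + 58*w^2 - 8*w - 42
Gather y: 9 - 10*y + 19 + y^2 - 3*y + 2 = y^2 - 13*y + 30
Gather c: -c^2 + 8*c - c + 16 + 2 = -c^2 + 7*c + 18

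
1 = 1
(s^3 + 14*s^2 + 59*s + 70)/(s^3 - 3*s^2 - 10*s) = (s^2 + 12*s + 35)/(s*(s - 5))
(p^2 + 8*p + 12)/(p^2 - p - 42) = (p + 2)/(p - 7)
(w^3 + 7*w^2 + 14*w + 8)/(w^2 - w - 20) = (w^2 + 3*w + 2)/(w - 5)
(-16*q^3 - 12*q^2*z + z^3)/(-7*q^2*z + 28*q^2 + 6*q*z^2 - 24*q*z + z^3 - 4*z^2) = (16*q^3 + 12*q^2*z - z^3)/(7*q^2*z - 28*q^2 - 6*q*z^2 + 24*q*z - z^3 + 4*z^2)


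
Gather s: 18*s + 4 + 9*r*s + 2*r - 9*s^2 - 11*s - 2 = 2*r - 9*s^2 + s*(9*r + 7) + 2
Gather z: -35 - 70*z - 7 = -70*z - 42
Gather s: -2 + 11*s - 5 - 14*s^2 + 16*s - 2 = -14*s^2 + 27*s - 9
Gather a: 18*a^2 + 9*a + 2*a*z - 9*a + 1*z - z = 18*a^2 + 2*a*z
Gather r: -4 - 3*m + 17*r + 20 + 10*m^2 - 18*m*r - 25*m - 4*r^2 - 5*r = 10*m^2 - 28*m - 4*r^2 + r*(12 - 18*m) + 16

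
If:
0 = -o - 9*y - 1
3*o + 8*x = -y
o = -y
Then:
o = 1/8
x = -1/32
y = -1/8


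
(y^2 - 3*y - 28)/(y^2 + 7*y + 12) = (y - 7)/(y + 3)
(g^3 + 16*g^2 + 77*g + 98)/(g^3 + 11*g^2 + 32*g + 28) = (g + 7)/(g + 2)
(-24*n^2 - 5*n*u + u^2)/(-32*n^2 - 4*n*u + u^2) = (3*n + u)/(4*n + u)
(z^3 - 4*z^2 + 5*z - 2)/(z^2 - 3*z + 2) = z - 1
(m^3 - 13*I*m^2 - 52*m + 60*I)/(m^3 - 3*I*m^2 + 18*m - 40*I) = (m - 6*I)/(m + 4*I)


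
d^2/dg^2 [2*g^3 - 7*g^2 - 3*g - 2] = 12*g - 14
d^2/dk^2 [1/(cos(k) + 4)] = (sin(k)^2 + 4*cos(k) + 1)/(cos(k) + 4)^3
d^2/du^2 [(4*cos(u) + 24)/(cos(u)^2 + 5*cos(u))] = 4*(-19*sin(u)^4/cos(u)^3 + sin(u)^2 - 89 - 152/cos(u) + 180/cos(u)^2 + 319/cos(u)^3)/(cos(u) + 5)^3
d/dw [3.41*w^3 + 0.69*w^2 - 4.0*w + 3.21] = 10.23*w^2 + 1.38*w - 4.0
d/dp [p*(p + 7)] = 2*p + 7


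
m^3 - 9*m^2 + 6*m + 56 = (m - 7)*(m - 4)*(m + 2)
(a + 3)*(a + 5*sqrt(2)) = a^2 + 3*a + 5*sqrt(2)*a + 15*sqrt(2)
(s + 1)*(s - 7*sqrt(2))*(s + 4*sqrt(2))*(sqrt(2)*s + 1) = sqrt(2)*s^4 - 5*s^3 + sqrt(2)*s^3 - 59*sqrt(2)*s^2 - 5*s^2 - 59*sqrt(2)*s - 56*s - 56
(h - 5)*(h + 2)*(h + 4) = h^3 + h^2 - 22*h - 40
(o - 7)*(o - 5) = o^2 - 12*o + 35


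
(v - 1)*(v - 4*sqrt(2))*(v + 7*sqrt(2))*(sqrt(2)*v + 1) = sqrt(2)*v^4 - sqrt(2)*v^3 + 7*v^3 - 53*sqrt(2)*v^2 - 7*v^2 - 56*v + 53*sqrt(2)*v + 56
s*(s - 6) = s^2 - 6*s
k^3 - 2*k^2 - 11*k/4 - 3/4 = (k - 3)*(k + 1/2)^2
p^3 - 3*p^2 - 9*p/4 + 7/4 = (p - 7/2)*(p - 1/2)*(p + 1)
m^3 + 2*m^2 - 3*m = m*(m - 1)*(m + 3)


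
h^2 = h^2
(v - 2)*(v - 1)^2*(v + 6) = v^4 + 2*v^3 - 19*v^2 + 28*v - 12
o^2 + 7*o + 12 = (o + 3)*(o + 4)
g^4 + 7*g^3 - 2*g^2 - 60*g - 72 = (g - 3)*(g + 2)^2*(g + 6)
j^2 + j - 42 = (j - 6)*(j + 7)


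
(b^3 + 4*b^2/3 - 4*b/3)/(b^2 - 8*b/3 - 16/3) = b*(-3*b^2 - 4*b + 4)/(-3*b^2 + 8*b + 16)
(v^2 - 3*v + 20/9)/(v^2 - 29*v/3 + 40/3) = (v - 4/3)/(v - 8)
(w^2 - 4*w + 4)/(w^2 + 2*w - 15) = (w^2 - 4*w + 4)/(w^2 + 2*w - 15)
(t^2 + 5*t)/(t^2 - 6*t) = (t + 5)/(t - 6)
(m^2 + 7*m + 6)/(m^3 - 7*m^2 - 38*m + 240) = (m + 1)/(m^2 - 13*m + 40)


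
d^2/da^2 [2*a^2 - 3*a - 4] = 4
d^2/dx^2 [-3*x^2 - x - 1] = -6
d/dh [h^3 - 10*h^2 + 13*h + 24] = 3*h^2 - 20*h + 13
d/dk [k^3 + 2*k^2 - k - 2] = 3*k^2 + 4*k - 1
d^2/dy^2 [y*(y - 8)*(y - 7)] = 6*y - 30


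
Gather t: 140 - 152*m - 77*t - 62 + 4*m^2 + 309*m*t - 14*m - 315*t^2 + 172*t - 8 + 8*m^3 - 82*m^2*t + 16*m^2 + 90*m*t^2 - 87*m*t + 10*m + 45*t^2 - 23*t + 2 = 8*m^3 + 20*m^2 - 156*m + t^2*(90*m - 270) + t*(-82*m^2 + 222*m + 72) + 72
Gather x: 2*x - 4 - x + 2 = x - 2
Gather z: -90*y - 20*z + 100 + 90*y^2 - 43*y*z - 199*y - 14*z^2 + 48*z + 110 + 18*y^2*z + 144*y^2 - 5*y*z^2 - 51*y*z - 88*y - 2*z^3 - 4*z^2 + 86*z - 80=234*y^2 - 377*y - 2*z^3 + z^2*(-5*y - 18) + z*(18*y^2 - 94*y + 114) + 130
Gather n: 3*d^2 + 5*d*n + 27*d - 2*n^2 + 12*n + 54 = 3*d^2 + 27*d - 2*n^2 + n*(5*d + 12) + 54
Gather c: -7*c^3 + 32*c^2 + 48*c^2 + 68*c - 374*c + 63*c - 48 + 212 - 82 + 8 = -7*c^3 + 80*c^2 - 243*c + 90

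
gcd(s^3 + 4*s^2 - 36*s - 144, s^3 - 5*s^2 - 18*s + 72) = s^2 - 2*s - 24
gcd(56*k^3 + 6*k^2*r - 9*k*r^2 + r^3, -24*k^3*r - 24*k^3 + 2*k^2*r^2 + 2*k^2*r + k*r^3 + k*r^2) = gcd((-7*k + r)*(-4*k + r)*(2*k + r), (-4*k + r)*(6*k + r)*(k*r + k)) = -4*k + r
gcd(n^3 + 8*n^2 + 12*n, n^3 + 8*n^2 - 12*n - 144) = n + 6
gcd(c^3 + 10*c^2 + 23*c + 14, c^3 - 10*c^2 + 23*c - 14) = 1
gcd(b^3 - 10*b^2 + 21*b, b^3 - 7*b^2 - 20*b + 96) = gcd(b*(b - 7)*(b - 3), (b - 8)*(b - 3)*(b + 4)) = b - 3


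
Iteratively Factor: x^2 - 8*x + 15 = (x - 5)*(x - 3)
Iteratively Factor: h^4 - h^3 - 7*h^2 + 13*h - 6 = (h + 3)*(h^3 - 4*h^2 + 5*h - 2) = (h - 2)*(h + 3)*(h^2 - 2*h + 1) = (h - 2)*(h - 1)*(h + 3)*(h - 1)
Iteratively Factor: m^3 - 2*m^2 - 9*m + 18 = (m - 3)*(m^2 + m - 6) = (m - 3)*(m + 3)*(m - 2)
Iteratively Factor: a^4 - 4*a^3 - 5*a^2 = (a - 5)*(a^3 + a^2) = a*(a - 5)*(a^2 + a) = a*(a - 5)*(a + 1)*(a)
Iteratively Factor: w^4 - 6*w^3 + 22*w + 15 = (w - 3)*(w^3 - 3*w^2 - 9*w - 5) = (w - 3)*(w + 1)*(w^2 - 4*w - 5) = (w - 3)*(w + 1)^2*(w - 5)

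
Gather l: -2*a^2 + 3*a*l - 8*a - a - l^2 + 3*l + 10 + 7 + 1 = -2*a^2 - 9*a - l^2 + l*(3*a + 3) + 18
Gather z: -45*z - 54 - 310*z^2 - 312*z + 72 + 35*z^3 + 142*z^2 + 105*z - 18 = 35*z^3 - 168*z^2 - 252*z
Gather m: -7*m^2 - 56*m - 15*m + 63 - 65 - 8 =-7*m^2 - 71*m - 10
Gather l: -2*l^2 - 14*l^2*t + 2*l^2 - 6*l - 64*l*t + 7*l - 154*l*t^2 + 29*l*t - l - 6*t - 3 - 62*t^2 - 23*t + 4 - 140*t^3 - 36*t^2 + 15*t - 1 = -14*l^2*t + l*(-154*t^2 - 35*t) - 140*t^3 - 98*t^2 - 14*t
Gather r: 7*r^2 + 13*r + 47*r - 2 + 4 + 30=7*r^2 + 60*r + 32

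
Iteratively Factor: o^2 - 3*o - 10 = (o - 5)*(o + 2)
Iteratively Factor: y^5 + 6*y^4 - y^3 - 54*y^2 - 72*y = (y + 2)*(y^4 + 4*y^3 - 9*y^2 - 36*y) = (y - 3)*(y + 2)*(y^3 + 7*y^2 + 12*y) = (y - 3)*(y + 2)*(y + 4)*(y^2 + 3*y) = y*(y - 3)*(y + 2)*(y + 4)*(y + 3)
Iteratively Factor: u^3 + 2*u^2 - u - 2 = (u + 2)*(u^2 - 1) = (u - 1)*(u + 2)*(u + 1)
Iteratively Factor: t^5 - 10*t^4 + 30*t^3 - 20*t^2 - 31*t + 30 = (t + 1)*(t^4 - 11*t^3 + 41*t^2 - 61*t + 30) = (t - 2)*(t + 1)*(t^3 - 9*t^2 + 23*t - 15) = (t - 2)*(t - 1)*(t + 1)*(t^2 - 8*t + 15) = (t - 5)*(t - 2)*(t - 1)*(t + 1)*(t - 3)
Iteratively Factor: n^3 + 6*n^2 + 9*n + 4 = (n + 1)*(n^2 + 5*n + 4) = (n + 1)*(n + 4)*(n + 1)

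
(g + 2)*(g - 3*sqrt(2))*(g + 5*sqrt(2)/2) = g^3 - sqrt(2)*g^2/2 + 2*g^2 - 15*g - sqrt(2)*g - 30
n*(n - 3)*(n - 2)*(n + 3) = n^4 - 2*n^3 - 9*n^2 + 18*n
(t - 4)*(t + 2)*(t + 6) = t^3 + 4*t^2 - 20*t - 48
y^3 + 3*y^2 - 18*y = y*(y - 3)*(y + 6)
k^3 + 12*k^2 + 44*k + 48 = (k + 2)*(k + 4)*(k + 6)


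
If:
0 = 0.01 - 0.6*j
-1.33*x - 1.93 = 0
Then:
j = 0.02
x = -1.45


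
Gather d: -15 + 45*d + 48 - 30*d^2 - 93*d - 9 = -30*d^2 - 48*d + 24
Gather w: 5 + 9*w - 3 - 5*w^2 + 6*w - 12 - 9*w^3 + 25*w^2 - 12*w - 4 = -9*w^3 + 20*w^2 + 3*w - 14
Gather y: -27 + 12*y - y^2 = -y^2 + 12*y - 27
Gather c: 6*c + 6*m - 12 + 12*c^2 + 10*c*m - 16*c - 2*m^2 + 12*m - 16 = 12*c^2 + c*(10*m - 10) - 2*m^2 + 18*m - 28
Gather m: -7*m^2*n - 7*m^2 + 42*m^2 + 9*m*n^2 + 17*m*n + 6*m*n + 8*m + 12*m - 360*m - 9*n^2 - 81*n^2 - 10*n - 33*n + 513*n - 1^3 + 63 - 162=m^2*(35 - 7*n) + m*(9*n^2 + 23*n - 340) - 90*n^2 + 470*n - 100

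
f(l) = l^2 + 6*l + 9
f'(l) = 2*l + 6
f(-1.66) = 1.80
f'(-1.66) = 2.68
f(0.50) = 12.25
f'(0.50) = 7.00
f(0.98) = 15.84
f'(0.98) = 7.96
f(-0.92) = 4.33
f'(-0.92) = 4.16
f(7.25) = 105.06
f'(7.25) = 20.50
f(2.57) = 31.02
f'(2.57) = 11.14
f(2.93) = 35.16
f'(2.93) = 11.86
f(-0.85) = 4.62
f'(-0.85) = 4.30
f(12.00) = 225.00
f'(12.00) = 30.00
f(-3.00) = 0.00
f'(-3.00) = 0.00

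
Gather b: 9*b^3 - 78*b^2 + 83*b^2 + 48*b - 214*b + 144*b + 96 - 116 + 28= 9*b^3 + 5*b^2 - 22*b + 8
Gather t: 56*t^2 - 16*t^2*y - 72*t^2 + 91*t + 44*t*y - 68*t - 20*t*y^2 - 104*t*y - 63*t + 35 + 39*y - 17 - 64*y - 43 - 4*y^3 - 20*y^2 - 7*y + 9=t^2*(-16*y - 16) + t*(-20*y^2 - 60*y - 40) - 4*y^3 - 20*y^2 - 32*y - 16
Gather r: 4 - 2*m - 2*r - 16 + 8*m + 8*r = 6*m + 6*r - 12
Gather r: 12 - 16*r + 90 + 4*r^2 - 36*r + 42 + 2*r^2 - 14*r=6*r^2 - 66*r + 144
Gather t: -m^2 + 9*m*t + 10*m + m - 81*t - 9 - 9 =-m^2 + 11*m + t*(9*m - 81) - 18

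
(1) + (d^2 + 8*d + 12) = d^2 + 8*d + 13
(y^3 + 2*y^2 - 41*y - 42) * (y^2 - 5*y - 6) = y^5 - 3*y^4 - 57*y^3 + 151*y^2 + 456*y + 252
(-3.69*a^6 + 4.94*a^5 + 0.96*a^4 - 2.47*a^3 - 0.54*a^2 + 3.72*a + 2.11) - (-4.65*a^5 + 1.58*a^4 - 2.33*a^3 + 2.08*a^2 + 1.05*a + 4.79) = -3.69*a^6 + 9.59*a^5 - 0.62*a^4 - 0.14*a^3 - 2.62*a^2 + 2.67*a - 2.68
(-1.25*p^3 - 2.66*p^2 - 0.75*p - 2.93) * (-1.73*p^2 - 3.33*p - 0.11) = 2.1625*p^5 + 8.7643*p^4 + 10.2928*p^3 + 7.859*p^2 + 9.8394*p + 0.3223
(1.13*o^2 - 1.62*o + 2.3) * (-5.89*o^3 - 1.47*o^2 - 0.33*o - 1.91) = -6.6557*o^5 + 7.8807*o^4 - 11.5385*o^3 - 5.0047*o^2 + 2.3352*o - 4.393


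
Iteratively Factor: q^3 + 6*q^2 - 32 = (q + 4)*(q^2 + 2*q - 8) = (q - 2)*(q + 4)*(q + 4)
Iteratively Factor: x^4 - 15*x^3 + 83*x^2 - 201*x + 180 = (x - 3)*(x^3 - 12*x^2 + 47*x - 60) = (x - 4)*(x - 3)*(x^2 - 8*x + 15) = (x - 4)*(x - 3)^2*(x - 5)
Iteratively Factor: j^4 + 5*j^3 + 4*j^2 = (j)*(j^3 + 5*j^2 + 4*j) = j*(j + 4)*(j^2 + j) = j^2*(j + 4)*(j + 1)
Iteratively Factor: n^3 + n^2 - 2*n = (n + 2)*(n^2 - n) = (n - 1)*(n + 2)*(n)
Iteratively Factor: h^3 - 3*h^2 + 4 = (h - 2)*(h^2 - h - 2) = (h - 2)^2*(h + 1)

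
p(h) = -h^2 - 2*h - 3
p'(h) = -2*h - 2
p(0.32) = -3.74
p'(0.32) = -2.64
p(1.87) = -10.24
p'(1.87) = -5.74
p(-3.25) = -7.06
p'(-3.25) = 4.50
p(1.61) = -8.81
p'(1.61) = -5.22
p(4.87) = -36.46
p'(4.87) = -11.74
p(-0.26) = -2.55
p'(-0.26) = -1.48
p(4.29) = -29.98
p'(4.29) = -10.58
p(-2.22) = -3.49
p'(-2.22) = 2.44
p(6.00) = -51.00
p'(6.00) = -14.00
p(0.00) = -3.00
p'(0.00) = -2.00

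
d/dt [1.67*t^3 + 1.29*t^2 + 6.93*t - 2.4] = 5.01*t^2 + 2.58*t + 6.93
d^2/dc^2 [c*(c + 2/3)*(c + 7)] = 6*c + 46/3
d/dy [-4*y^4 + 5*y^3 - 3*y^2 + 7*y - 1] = -16*y^3 + 15*y^2 - 6*y + 7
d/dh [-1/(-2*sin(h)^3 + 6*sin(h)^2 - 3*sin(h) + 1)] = 3*(4*sin(h) + cos(2*h) - 2)*cos(h)/(2*sin(h)^3 - 6*sin(h)^2 + 3*sin(h) - 1)^2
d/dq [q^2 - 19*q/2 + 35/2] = 2*q - 19/2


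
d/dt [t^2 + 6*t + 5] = 2*t + 6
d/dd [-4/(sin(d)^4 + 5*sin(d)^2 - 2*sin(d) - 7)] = 8*(2*sin(d)^3 + 5*sin(d) - 1)*cos(d)/(sin(d)^4 + 5*sin(d)^2 - 2*sin(d) - 7)^2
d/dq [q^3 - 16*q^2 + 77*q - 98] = 3*q^2 - 32*q + 77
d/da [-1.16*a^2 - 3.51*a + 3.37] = -2.32*a - 3.51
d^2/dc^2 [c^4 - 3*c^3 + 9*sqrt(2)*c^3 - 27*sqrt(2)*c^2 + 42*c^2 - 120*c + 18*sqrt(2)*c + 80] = 12*c^2 - 18*c + 54*sqrt(2)*c - 54*sqrt(2) + 84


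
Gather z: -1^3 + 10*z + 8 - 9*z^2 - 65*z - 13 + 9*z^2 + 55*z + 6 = 0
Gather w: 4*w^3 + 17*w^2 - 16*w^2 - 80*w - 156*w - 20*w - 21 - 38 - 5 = 4*w^3 + w^2 - 256*w - 64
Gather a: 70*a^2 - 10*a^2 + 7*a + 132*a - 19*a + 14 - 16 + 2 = 60*a^2 + 120*a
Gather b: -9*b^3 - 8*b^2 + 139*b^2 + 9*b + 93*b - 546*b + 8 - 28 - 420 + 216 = -9*b^3 + 131*b^2 - 444*b - 224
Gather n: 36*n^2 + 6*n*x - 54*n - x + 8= 36*n^2 + n*(6*x - 54) - x + 8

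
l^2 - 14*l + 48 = (l - 8)*(l - 6)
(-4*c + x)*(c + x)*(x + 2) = -4*c^2*x - 8*c^2 - 3*c*x^2 - 6*c*x + x^3 + 2*x^2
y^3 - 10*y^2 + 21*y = y*(y - 7)*(y - 3)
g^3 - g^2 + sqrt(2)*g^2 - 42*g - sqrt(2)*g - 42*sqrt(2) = (g - 7)*(g + 6)*(g + sqrt(2))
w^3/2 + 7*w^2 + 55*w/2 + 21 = (w/2 + 1/2)*(w + 6)*(w + 7)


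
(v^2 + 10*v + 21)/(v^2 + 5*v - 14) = (v + 3)/(v - 2)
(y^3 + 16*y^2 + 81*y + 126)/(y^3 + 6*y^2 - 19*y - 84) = (y + 6)/(y - 4)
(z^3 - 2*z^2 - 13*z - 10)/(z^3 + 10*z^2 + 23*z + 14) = (z - 5)/(z + 7)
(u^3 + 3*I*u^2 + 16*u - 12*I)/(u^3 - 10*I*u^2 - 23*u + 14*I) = (u + 6*I)/(u - 7*I)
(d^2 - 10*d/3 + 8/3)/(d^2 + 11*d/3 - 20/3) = (d - 2)/(d + 5)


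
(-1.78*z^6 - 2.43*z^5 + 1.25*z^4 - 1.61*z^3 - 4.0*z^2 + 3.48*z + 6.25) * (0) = 0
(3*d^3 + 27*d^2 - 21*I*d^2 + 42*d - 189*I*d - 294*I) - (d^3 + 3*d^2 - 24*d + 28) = 2*d^3 + 24*d^2 - 21*I*d^2 + 66*d - 189*I*d - 28 - 294*I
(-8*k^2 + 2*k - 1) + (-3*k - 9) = -8*k^2 - k - 10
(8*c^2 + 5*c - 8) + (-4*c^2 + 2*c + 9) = 4*c^2 + 7*c + 1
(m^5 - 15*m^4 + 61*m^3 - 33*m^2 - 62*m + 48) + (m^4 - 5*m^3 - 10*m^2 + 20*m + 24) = m^5 - 14*m^4 + 56*m^3 - 43*m^2 - 42*m + 72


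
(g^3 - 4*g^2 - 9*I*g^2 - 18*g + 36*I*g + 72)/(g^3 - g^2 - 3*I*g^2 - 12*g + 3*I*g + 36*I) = (g - 6*I)/(g + 3)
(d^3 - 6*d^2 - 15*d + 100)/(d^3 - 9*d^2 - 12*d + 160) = (d - 5)/(d - 8)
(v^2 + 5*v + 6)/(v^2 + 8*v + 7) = (v^2 + 5*v + 6)/(v^2 + 8*v + 7)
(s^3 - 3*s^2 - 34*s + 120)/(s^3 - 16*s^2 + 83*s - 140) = (s + 6)/(s - 7)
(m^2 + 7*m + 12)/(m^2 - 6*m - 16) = (m^2 + 7*m + 12)/(m^2 - 6*m - 16)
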